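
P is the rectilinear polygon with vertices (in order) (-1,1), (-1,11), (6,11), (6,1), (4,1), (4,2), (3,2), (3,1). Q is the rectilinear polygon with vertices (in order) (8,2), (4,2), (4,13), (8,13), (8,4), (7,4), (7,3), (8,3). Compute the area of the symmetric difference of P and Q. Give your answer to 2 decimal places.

|P| = 69, |Q| = 43, |P∩Q| = 18.
|P △ Q| = |P| + |Q| − 2·|P∩Q| = 69 + 43 − 36 = 76.00.

76.00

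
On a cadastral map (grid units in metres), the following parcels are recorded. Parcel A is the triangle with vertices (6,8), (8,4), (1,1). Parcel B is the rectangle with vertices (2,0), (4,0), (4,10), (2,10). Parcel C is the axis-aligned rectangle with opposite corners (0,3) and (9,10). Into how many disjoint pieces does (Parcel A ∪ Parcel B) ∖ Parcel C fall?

(Parcel A ∪ Parcel B) ∖ Parcel C is a single connected region.

1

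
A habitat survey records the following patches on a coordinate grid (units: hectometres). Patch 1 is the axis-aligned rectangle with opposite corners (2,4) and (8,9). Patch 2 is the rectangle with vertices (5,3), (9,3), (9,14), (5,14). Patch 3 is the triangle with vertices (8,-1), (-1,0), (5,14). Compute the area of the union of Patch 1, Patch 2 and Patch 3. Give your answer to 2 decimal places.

98.76

By inclusion–exclusion:
Individual areas: |Patch 1| = 30, |Patch 2| = 44, |Patch 3| = 66.
|Patch 1∩Patch 2|: x∈[5,8], y∈[4,9] → 3·5 = 15.
|Patch 1∩Patch 3| = 21.6429.
|Patch 2∩Patch 3| = 12.1.
|Patch 1∩Patch 2∩Patch 3| = 7.5.
|Patch 1 ∪ Patch 2 ∪ Patch 3| = 140 − 48.7429 + 7.5 = 98.76.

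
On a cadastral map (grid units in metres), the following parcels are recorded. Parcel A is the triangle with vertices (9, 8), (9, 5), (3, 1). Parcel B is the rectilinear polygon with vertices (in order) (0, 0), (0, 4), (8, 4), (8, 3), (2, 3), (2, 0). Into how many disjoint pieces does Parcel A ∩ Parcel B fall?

Parcel A ∩ Parcel B is a single connected region.

1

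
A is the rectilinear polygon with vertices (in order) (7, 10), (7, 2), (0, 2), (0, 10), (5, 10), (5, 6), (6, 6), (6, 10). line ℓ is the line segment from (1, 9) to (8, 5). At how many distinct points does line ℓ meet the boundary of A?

The segment meets the boundary at (7,5.571), (5,6.714), (6,6.143).

3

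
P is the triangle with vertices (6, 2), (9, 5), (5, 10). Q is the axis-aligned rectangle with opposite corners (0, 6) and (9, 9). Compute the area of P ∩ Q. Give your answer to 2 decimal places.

The intersection is the polygon with vertices (8.2,6), (5.5,6), (5.125,9), (5.8,9).
By the shoelace formula its area is 5.06.

5.06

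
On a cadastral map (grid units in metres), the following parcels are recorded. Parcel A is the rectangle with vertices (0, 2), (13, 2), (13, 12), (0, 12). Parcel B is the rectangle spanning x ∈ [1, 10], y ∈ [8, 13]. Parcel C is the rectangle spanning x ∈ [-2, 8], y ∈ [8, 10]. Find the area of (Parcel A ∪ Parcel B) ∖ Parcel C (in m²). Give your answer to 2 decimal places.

123.00

|Parcel A ∪ Parcel B| = 139.
|(Parcel A ∪ Parcel B) ∩ Parcel C| = 16.
|(Parcel A ∪ Parcel B) ∖ Parcel C| = 139 − 16 = 123.00.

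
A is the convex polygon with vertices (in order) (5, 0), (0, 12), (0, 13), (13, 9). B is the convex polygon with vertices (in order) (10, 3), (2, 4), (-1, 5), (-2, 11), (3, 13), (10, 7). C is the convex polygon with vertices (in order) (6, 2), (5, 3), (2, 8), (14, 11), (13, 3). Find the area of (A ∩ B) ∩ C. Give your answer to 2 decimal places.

The region (A ∩ B) ∩ C is the polygon with vertices (10,7), (10,5.625), (7.9,3.263), (4.595,3.676), (2,8), (7.29,9.323).
By the shoelace formula its area is 31.99.

31.99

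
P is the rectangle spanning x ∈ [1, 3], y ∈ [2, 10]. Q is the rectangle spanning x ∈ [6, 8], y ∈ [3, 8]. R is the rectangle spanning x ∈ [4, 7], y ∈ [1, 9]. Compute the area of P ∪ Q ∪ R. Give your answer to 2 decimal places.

By inclusion–exclusion:
Individual areas: |P| = 16, |Q| = 10, |R| = 24.
|P∩Q| = 0 (no overlap).
|P∩R| = 0 (no overlap).
|Q∩R|: x∈[6,7], y∈[3,8] → 1·5 = 5.
|P∩Q∩R| = 0.
|P ∪ Q ∪ R| = 50 − 5 + 0 = 45.00.

45.00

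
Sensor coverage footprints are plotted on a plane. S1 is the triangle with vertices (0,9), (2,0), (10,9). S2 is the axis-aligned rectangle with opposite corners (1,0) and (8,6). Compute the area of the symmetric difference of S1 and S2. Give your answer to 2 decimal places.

47.50

|S1| = 45, |S2| = 42, |S1∩S2| = 19.75.
|S1 △ S2| = |S1| + |S2| − 2·|S1∩S2| = 45 + 42 − 39.5 = 47.50.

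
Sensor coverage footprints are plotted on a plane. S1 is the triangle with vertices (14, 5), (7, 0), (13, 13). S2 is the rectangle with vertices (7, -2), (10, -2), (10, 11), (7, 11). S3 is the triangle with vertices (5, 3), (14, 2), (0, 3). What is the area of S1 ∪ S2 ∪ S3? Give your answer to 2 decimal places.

By inclusion–exclusion:
Individual areas: |S1| = 30.5, |S2| = 39, |S3| = 2.5.
|S1∩S2| = 6.5357.
|S1∩S3| = 0.3994.
|S2∩S3| = 0.6548.
|S1∩S2∩S3| = 0.3573.
|S1 ∪ S2 ∪ S3| = 72 − 7.5899 + 0.3573 = 64.77.

64.77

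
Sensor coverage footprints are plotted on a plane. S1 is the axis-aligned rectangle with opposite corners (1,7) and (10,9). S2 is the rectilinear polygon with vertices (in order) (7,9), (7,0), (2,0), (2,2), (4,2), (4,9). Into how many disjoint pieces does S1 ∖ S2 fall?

S1 ∖ S2 splits into 2 disjoint pieces (area 6, area 6).

2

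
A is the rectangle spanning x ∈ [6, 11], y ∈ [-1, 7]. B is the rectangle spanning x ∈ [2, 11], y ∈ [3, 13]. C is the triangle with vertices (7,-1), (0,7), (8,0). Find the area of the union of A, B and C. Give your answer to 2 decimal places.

113.21

By inclusion–exclusion:
Individual areas: |A| = 40, |B| = 90, |C| = 7.5.
|A∩B|: x∈[6,11], y∈[3,7] → 5·4 = 20.
|A∩C| = 2.6786.
|B∩C| = 1.6071.
|A∩B∩C| = 0.
|A ∪ B ∪ C| = 137.5 − 24.2857 + 0 = 113.21.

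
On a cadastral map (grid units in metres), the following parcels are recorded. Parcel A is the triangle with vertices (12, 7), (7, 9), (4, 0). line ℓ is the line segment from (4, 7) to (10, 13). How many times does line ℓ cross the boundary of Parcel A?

0

The segment lies entirely outside Parcel A and never meets its boundary.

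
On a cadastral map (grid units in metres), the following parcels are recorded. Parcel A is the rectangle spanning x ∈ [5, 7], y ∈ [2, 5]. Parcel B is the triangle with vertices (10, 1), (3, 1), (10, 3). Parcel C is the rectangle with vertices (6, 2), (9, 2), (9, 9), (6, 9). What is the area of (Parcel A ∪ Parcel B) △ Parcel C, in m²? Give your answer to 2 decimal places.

|Parcel A ∪ Parcel B| = 12.9643.
|(Parcel A ∪ Parcel B) ∩ Parcel C| = 3.8571.
|(Parcel A ∪ Parcel B) △ Parcel C| = 12.9643 + 21 − 7.7143 = 26.25.

26.25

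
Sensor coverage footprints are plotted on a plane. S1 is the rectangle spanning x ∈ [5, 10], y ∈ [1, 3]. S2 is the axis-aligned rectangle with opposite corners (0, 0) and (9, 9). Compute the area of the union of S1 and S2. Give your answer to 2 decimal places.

83.00

By inclusion–exclusion:
Individual areas: |S1| = 10, |S2| = 81.
|S1∩S2|: x∈[5,9], y∈[1,3] → 4·2 = 8.
|S1 ∪ S2| = 91 − 8 = 83.00.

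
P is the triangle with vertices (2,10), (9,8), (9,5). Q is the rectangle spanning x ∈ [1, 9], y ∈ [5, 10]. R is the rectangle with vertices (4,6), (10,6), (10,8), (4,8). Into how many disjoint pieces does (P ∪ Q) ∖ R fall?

(P ∪ Q) ∖ R is a single connected region.

1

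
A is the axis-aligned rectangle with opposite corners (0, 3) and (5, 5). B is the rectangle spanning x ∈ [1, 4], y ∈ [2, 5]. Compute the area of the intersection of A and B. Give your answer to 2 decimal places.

|A∩B|: x∈[1,4], y∈[3,5] → 3·2 = 6.

6.00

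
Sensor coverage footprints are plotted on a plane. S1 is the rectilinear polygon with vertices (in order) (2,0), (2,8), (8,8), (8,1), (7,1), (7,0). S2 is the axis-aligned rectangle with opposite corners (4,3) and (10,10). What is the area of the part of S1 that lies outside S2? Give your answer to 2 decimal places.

|S1| = 47, |S1∩S2| = 20.
|S1 ∖ S2| = |S1| − |S1∩S2| = 47 − 20 = 27.00.

27.00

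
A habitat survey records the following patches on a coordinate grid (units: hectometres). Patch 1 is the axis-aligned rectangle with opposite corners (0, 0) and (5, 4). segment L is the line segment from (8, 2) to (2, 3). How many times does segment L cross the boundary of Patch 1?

1

The segment meets the boundary at (5,2.5).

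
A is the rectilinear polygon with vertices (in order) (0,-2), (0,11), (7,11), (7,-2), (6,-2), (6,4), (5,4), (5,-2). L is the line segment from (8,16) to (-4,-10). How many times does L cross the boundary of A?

The segment meets the boundary at (0,-1.333), (5.692,11).

2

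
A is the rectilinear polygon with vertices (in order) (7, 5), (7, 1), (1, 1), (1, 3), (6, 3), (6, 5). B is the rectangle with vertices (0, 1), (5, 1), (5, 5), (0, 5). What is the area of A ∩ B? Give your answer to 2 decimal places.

8.00

The intersection is the polygon with vertices (1,1), (1,3), (5,3), (5,1).
By the shoelace formula its area is 8.00.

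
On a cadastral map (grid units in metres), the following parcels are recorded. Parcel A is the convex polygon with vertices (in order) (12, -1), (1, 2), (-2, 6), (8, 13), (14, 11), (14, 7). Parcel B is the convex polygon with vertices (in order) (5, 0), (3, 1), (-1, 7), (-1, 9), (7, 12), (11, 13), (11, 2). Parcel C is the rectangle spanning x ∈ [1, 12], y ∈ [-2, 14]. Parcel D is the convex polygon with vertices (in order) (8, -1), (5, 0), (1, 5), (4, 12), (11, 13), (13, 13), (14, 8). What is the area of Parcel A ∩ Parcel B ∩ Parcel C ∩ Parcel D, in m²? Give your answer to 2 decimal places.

89.19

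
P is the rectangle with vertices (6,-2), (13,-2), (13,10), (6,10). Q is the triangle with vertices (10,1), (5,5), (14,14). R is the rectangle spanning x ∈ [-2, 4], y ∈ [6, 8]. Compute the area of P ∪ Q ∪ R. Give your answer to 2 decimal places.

102.44

By inclusion–exclusion:
Individual areas: |P| = 84, |Q| = 40.5, |R| = 12.
|P∩Q| = 34.0615.
|P∩R| = 0 (no overlap).
|Q∩R| = 0.
|P∩Q∩R| = 0.
|P ∪ Q ∪ R| = 136.5 − 34.0615 + 0 = 102.44.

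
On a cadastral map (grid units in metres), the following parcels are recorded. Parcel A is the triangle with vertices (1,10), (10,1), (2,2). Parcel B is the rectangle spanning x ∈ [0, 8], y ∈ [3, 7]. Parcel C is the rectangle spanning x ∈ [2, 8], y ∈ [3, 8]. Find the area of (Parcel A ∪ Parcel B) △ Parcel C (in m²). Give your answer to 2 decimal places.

25.00

|Parcel A ∪ Parcel B| = 46.
|(Parcel A ∪ Parcel B) ∩ Parcel C| = 25.5.
|(Parcel A ∪ Parcel B) △ Parcel C| = 46 + 30 − 51 = 25.00.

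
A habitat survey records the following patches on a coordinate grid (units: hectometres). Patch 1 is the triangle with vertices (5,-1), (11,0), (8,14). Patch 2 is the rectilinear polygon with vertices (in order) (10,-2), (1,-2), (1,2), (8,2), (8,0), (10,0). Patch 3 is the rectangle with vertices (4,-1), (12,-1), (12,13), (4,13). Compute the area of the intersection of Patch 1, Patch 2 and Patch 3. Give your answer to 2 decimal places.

The intersection is the polygon with vertices (5.6,2), (8,2), (8,0), (10,0), (10,-0.167), (5,-1).
By the shoelace formula its area is 8.02.

8.02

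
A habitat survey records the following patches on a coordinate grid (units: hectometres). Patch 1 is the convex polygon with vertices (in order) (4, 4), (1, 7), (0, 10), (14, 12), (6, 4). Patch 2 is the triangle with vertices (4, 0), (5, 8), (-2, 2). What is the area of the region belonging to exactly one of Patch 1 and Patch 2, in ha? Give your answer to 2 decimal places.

|Patch 1| = 57, |Patch 2| = 25, |Patch 1∩Patch 2| = 5.2308.
|Patch 1 △ Patch 2| = |Patch 1| + |Patch 2| − 2·|Patch 1∩Patch 2| = 57 + 25 − 10.4615 = 71.54.

71.54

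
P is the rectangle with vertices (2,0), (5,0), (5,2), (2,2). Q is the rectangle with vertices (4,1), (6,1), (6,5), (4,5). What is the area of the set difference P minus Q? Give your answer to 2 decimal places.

5.00

|P∩Q|: x∈[4,5], y∈[1,2] → 1·1 = 1.
|P| = 6.
|P ∖ Q| = |P| − |P∩Q| = 6 − 1 = 5.00.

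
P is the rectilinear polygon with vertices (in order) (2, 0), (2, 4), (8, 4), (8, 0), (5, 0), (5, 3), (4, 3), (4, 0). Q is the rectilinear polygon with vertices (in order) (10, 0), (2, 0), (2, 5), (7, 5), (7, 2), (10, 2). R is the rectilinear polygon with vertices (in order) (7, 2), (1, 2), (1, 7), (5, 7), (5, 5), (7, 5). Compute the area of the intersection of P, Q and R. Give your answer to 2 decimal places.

9.00

The intersection is the polygon with vertices (7,4), (7,2), (5,2), (5,3), (4,3), (4,2), (2,2), (2,4).
By the shoelace formula its area is 9.00.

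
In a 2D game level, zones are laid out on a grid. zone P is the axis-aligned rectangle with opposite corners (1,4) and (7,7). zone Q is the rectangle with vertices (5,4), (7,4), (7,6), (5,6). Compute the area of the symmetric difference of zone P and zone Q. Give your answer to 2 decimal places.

14.00

|zone P∩zone Q|: x∈[5,7], y∈[4,6] → 2·2 = 4.
|zone P △ zone Q| = |zone P| + |zone Q| − 2·|zone P∩zone Q| = 18 + 4 − 8 = 14.00.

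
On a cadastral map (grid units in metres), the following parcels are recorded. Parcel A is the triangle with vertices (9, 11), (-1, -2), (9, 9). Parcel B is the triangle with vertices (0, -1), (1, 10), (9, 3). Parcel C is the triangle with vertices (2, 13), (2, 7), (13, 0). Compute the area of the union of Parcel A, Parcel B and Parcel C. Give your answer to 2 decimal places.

75.60

By inclusion–exclusion:
Individual areas: |Parcel A| = 10, |Parcel B| = 47.5, |Parcel C| = 33.
|Parcel A∩Parcel B| = 4.2971.
|Parcel A∩Parcel C| = 2.5337.
|Parcel B∩Parcel C| = 8.9328.
|Parcel A∩Parcel B∩Parcel C| = 0.8617.
|Parcel A ∪ Parcel B ∪ Parcel C| = 90.5 − 15.7637 + 0.8617 = 75.60.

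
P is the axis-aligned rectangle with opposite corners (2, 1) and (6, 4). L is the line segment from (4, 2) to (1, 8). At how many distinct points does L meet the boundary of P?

The segment meets the boundary at (3,4).

1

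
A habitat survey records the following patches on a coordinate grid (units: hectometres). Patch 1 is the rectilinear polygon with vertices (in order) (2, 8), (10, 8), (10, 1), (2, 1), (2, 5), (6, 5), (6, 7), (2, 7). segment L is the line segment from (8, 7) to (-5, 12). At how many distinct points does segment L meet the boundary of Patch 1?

1

The segment meets the boundary at (5.4,8).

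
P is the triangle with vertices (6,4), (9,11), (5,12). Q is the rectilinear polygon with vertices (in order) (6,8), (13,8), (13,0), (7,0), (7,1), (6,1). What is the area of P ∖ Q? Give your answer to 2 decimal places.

|P| = 15.5, |P∩Q| = 3.4286.
|P ∖ Q| = |P| − |P∩Q| = 15.5 − 3.4286 = 12.07.

12.07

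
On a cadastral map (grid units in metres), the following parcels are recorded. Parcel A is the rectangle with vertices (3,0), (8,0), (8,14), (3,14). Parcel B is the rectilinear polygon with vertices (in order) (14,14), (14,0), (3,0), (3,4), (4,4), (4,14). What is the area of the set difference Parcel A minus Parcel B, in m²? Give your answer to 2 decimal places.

|Parcel A| = 70, |Parcel A∩Parcel B| = 60.
|Parcel A ∖ Parcel B| = |Parcel A| − |Parcel A∩Parcel B| = 70 − 60 = 10.00.

10.00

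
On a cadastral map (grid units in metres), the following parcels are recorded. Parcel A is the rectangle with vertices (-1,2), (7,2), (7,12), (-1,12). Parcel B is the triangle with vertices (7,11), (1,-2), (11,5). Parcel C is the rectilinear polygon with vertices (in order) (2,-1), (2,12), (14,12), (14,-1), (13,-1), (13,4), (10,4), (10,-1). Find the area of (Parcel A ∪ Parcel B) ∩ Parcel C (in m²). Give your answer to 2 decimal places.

74.54

|Parcel A ∪ Parcel B| = 105.3363.
|(Parcel A ∪ Parcel B) ∩ Parcel C| = 74.54.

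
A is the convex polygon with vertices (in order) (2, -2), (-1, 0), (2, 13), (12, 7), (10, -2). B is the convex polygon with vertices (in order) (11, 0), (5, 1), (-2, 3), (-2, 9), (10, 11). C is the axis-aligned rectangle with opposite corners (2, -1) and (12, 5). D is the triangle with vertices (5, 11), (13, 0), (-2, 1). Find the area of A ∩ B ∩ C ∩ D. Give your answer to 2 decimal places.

The intersection is the polygon with vertices (10.482,0.168), (9.667,0.222), (5,1), (2,1.857), (2,5), (9.364,5), (10.714,3.143), (10.839,1.774).
By the shoelace formula its area is 34.98.

34.98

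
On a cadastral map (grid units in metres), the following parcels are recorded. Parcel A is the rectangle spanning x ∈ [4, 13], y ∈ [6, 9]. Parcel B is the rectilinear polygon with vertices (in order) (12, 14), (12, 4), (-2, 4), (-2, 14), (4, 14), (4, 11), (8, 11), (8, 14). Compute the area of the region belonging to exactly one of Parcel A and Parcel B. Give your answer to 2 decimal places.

|Parcel A| = 27, |Parcel B| = 128, |Parcel A∩Parcel B| = 24.
|Parcel A △ Parcel B| = |Parcel A| + |Parcel B| − 2·|Parcel A∩Parcel B| = 27 + 128 − 48 = 107.00.

107.00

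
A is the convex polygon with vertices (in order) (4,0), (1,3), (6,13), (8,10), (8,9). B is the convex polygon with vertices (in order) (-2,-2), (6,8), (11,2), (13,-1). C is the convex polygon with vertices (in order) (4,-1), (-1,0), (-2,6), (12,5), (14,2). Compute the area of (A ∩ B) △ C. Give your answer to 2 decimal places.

69.19

|A ∩ B| = 17.4976.
|(A ∩ B) ∩ C| = 13.406.
|(A ∩ B) △ C| = 17.4976 + 78.5 − 26.812 = 69.19.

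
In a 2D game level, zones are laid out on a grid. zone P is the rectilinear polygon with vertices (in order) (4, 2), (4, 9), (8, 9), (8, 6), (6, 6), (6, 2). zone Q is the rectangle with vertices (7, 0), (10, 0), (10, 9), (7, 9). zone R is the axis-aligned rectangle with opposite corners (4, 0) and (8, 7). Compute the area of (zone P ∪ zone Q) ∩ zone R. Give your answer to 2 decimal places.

The region (zone P ∪ zone Q) ∩ zone R is the polygon with vertices (7,0), (7,6), (6,6), (6,2), (4,2), (4,7), (8,7), (8,0).
By the shoelace formula its area is 18.00.

18.00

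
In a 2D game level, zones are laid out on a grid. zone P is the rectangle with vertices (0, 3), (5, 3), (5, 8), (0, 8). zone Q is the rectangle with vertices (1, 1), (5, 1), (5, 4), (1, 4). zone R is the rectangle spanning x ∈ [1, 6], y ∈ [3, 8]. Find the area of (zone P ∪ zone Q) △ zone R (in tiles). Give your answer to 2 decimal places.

18.00

|zone P ∪ zone Q| = 33.
|(zone P ∪ zone Q) ∩ zone R| = 20.
|(zone P ∪ zone Q) △ zone R| = 33 + 25 − 40 = 18.00.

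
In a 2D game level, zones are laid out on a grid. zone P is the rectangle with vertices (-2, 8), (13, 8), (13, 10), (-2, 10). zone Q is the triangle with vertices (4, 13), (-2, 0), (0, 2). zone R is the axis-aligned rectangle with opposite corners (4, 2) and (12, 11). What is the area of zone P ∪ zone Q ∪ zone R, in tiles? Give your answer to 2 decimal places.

92.22

By inclusion–exclusion:
Individual areas: |zone P| = 30, |zone Q| = 7, |zone R| = 72.
|zone P∩zone Q| = 0.7832.
|zone P∩zone R|: x∈[4,12], y∈[8,10] → 8·2 = 16.
|zone Q∩zone R| = 0.
|zone P∩zone Q∩zone R| = 0.
|zone P ∪ zone Q ∪ zone R| = 109 − 16.7832 + 0 = 92.22.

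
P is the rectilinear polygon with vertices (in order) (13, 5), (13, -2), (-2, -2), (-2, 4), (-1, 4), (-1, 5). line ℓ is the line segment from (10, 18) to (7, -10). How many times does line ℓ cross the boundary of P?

The segment meets the boundary at (7.857,-2), (8.607,5).

2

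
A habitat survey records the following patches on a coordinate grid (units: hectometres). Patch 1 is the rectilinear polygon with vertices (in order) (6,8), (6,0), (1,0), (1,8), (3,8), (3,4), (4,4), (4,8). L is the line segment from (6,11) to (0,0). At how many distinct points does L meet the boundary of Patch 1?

The segment meets the boundary at (1,1.833), (4,7.333), (4.364,8), (3,5.5).

4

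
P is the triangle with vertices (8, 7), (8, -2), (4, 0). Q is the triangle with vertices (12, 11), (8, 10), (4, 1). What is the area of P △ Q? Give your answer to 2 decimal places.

|P| = 18, |Q| = 16, |P∩Q| = 1.
|P △ Q| = |P| + |Q| − 2·|P∩Q| = 18 + 16 − 2 = 32.00.

32.00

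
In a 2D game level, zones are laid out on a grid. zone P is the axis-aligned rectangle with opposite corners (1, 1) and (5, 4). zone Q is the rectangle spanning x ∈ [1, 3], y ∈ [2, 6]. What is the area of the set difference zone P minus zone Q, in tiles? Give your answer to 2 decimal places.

8.00

|zone P∩zone Q|: x∈[1,3], y∈[2,4] → 2·2 = 4.
|zone P| = 12.
|zone P ∖ zone Q| = |zone P| − |zone P∩zone Q| = 12 − 4 = 8.00.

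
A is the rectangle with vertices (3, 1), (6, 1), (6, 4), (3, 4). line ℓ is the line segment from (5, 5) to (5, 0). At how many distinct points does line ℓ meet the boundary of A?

2

The segment meets the boundary at (5,1), (5,4).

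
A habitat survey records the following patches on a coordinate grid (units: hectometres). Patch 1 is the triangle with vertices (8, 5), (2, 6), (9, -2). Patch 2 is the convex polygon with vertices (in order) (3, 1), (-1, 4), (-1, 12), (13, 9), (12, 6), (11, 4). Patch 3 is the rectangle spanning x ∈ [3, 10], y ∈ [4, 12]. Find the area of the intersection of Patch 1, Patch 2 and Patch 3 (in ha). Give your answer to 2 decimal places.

6.83

The intersection is the polygon with vertices (8,5), (8.143,4), (3.75,4), (3,4.857), (3,5.833).
By the shoelace formula its area is 6.83.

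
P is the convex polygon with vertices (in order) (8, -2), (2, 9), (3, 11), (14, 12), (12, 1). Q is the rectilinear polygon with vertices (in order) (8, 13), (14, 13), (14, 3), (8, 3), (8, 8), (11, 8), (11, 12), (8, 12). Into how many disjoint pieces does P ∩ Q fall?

1

P ∩ Q is a single connected region.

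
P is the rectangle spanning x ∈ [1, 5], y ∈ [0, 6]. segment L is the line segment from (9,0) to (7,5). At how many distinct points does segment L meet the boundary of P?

0

The segment lies entirely outside P and never meets its boundary.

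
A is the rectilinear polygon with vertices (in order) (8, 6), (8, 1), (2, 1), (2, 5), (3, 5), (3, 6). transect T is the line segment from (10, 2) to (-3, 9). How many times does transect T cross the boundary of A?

The segment meets the boundary at (3,5.769), (8,3.077).

2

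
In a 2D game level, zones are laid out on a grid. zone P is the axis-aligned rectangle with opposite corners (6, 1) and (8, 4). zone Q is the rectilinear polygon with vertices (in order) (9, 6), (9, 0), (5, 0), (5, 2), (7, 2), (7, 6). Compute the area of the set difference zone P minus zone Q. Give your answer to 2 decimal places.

|zone P| = 6, |zone P∩zone Q| = 4.
|zone P ∖ zone Q| = |zone P| − |zone P∩zone Q| = 6 − 4 = 2.00.

2.00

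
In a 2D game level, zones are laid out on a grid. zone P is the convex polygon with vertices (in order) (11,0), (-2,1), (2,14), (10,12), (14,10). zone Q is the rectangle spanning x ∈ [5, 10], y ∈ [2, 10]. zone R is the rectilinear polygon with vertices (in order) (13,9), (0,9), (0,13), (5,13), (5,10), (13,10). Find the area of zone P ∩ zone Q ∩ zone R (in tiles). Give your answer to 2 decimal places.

5.00

The intersection is the polygon with vertices (5,10), (10,10), (10,9), (5,9).
By the shoelace formula its area is 5.00.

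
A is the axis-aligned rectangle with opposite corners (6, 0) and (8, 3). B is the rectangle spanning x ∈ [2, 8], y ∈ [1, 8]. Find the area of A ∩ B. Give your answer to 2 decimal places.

|A∩B|: x∈[6,8], y∈[1,3] → 2·2 = 4.

4.00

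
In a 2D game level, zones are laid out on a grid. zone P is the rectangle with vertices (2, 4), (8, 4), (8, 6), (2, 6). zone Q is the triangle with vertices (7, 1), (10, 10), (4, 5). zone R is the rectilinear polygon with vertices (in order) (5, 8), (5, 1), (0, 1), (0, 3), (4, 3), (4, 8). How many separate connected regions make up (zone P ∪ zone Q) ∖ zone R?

(zone P ∪ zone Q) ∖ zone R splits into 2 disjoint pieces (area 4, area 18.4333).

2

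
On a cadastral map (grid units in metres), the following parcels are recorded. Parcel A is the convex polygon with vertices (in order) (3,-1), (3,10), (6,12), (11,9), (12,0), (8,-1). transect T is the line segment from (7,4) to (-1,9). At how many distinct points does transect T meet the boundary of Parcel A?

1

The segment meets the boundary at (3,6.5).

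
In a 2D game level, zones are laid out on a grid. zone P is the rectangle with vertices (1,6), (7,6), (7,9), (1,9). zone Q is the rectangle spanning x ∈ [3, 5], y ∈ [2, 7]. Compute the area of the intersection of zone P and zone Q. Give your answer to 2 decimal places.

|zone P∩zone Q|: x∈[3,5], y∈[6,7] → 2·1 = 2.

2.00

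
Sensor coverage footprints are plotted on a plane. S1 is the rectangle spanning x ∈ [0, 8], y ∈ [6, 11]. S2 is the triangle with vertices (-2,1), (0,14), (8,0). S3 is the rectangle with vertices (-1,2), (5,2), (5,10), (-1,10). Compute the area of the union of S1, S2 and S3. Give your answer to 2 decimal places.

By inclusion–exclusion:
Individual areas: |S1| = 40, |S2| = 66, |S3| = 48.
|S1∩S2| = 15.7143.
|S1∩S3|: x∈[0,5], y∈[6,10] → 5·4 = 20.
|S2∩S3| = 41.0728.
|S1∩S2∩S3| = 13.7143.
|S1 ∪ S2 ∪ S3| = 154 − 76.7871 + 13.7143 = 90.93.

90.93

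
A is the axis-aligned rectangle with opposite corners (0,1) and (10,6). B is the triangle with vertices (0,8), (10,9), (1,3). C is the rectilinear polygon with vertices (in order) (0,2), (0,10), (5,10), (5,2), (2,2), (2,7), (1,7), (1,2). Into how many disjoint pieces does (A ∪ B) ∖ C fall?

(A ∪ B) ∖ C is a single connected region.

1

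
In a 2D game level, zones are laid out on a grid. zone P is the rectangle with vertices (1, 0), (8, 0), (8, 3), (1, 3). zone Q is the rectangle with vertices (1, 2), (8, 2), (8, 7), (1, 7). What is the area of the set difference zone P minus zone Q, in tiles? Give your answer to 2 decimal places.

14.00

|zone P∩zone Q|: x∈[1,8], y∈[2,3] → 7·1 = 7.
|zone P| = 21.
|zone P ∖ zone Q| = |zone P| − |zone P∩zone Q| = 21 − 7 = 14.00.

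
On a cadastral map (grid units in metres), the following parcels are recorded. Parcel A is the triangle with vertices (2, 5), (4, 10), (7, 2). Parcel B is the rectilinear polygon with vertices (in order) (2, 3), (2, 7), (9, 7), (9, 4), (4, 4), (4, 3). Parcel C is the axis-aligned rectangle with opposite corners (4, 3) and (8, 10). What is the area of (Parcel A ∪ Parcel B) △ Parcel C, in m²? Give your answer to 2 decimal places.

25.85

|Parcel A ∪ Parcel B| = 29.0375.
|(Parcel A ∪ Parcel B) ∩ Parcel C| = 15.5917.
|(Parcel A ∪ Parcel B) △ Parcel C| = 29.0375 + 28 − 31.1833 = 25.85.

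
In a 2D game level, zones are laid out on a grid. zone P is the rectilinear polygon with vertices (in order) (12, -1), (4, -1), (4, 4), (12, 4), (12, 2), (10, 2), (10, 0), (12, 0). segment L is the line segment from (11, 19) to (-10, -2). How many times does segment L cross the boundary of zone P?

The segment lies entirely outside zone P and never meets its boundary.

0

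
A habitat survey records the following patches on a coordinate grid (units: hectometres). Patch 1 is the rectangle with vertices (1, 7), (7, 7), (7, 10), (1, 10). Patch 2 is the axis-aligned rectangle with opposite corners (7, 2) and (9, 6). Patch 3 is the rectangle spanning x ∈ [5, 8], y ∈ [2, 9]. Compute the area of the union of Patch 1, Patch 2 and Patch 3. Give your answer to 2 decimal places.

39.00

By inclusion–exclusion:
Individual areas: |Patch 1| = 18, |Patch 2| = 8, |Patch 3| = 21.
|Patch 1∩Patch 2| = 0 (no overlap).
|Patch 1∩Patch 3|: x∈[5,7], y∈[7,9] → 2·2 = 4.
|Patch 2∩Patch 3|: x∈[7,8], y∈[2,6] → 1·4 = 4.
|Patch 1∩Patch 2∩Patch 3| = 0.
|Patch 1 ∪ Patch 2 ∪ Patch 3| = 47 − 8 + 0 = 39.00.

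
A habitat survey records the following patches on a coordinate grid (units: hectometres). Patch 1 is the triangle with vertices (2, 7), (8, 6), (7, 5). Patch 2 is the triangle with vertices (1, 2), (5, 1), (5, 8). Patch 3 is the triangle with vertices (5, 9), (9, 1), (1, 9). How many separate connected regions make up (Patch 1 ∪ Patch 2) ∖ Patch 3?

3

(Patch 1 ∪ Patch 2) ∖ Patch 3 splits into 3 disjoint pieces (area 0.9545, area 12.2, area 0.2333).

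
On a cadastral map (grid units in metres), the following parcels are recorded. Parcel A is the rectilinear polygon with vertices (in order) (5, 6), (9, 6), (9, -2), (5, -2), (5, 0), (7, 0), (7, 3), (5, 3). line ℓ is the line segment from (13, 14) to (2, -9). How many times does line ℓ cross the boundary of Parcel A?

The segment meets the boundary at (5.348,-2), (6.304,0), (7,1.455), (9,5.636).

4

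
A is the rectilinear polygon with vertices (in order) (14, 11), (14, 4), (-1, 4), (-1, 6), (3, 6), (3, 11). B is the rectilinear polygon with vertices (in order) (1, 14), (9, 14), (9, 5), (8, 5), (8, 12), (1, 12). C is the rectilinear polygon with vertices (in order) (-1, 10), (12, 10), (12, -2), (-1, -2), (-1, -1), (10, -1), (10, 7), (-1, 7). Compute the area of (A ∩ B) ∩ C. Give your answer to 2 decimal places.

3.00

The region (A ∩ B) ∩ C is the polygon with vertices (9,7), (8,7), (8,10), (9,10).
By the shoelace formula its area is 3.00.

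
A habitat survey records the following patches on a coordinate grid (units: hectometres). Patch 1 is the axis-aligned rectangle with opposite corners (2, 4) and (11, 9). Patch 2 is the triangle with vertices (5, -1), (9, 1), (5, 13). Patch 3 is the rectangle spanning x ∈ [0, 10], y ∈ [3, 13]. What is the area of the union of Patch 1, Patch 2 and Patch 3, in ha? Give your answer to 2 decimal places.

By inclusion–exclusion:
Individual areas: |Patch 1| = 45, |Patch 2| = 28, |Patch 3| = 100.
|Patch 1∩Patch 2| = 10.8333.
|Patch 1∩Patch 3|: x∈[2,10], y∈[4,9] → 8·5 = 40.
|Patch 2∩Patch 3| = 16.6667.
|Patch 1∩Patch 2∩Patch 3| = 10.8333.
|Patch 1 ∪ Patch 2 ∪ Patch 3| = 173 − 67.5 + 10.8333 = 116.33.

116.33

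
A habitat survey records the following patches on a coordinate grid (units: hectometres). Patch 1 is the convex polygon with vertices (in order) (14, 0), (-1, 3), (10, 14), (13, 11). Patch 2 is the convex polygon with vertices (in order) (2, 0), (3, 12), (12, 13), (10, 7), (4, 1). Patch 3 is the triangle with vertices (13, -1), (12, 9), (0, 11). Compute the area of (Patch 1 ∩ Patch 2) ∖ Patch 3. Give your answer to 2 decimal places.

31.09

|Patch 1 ∩ Patch 2| = 54.3955.
|(Patch 1 ∩ Patch 2) ∩ Patch 3| = 23.3063.
|(Patch 1 ∩ Patch 2) ∖ Patch 3| = 54.3955 − 23.3063 = 31.09.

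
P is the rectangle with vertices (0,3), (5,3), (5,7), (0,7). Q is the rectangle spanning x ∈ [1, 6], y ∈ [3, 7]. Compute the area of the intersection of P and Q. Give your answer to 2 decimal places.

|P∩Q|: x∈[1,5], y∈[3,7] → 4·4 = 16.

16.00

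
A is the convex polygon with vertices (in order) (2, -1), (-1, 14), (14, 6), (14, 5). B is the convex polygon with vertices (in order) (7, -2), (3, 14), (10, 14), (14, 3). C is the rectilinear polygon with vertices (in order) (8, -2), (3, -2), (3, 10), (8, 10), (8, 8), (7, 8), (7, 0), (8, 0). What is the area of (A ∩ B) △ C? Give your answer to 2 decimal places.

|A ∩ B| = 49.3973.
|(A ∩ B) ∩ C| = 18.0389.
|(A ∩ B) △ C| = 49.3973 + 52 − 36.0778 = 65.32.

65.32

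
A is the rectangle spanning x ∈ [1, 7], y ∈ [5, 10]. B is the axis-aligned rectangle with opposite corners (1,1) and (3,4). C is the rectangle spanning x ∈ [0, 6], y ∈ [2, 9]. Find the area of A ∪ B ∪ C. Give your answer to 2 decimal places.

54.00

By inclusion–exclusion:
Individual areas: |A| = 30, |B| = 6, |C| = 42.
|A∩B| = 0 (no overlap).
|A∩C|: x∈[1,6], y∈[5,9] → 5·4 = 20.
|B∩C|: x∈[1,3], y∈[2,4] → 2·2 = 4.
|A∩B∩C| = 0.
|A ∪ B ∪ C| = 78 − 24 + 0 = 54.00.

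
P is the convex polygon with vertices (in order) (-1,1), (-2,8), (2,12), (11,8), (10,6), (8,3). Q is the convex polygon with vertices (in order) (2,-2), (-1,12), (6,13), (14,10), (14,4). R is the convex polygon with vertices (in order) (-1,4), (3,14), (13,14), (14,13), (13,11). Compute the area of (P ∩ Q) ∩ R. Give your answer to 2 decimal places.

The region (P ∩ Q) ∩ R is the polygon with vertices (8.882,8.941), (0.548,4.774), (0.116,6.791), (2.17,11.925).
By the shoelace formula its area is 29.60.

29.60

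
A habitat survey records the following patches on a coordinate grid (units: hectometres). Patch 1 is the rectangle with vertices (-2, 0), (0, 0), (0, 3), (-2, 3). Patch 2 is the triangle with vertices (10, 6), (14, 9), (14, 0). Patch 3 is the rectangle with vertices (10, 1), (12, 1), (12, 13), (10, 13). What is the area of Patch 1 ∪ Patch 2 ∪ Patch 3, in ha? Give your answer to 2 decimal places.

43.50

By inclusion–exclusion:
Individual areas: |Patch 1| = 6, |Patch 2| = 18, |Patch 3| = 24.
|Patch 1∩Patch 2| = 0.
|Patch 1∩Patch 3| = 0 (no overlap).
|Patch 2∩Patch 3| = 4.5.
|Patch 1∩Patch 2∩Patch 3| = 0.
|Patch 1 ∪ Patch 2 ∪ Patch 3| = 48 − 4.5 + 0 = 43.50.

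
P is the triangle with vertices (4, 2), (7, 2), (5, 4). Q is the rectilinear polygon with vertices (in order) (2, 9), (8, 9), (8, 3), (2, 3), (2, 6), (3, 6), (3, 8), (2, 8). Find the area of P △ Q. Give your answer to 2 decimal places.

35.50

|P| = 3, |Q| = 34, |P∩Q| = 0.75.
|P △ Q| = |P| + |Q| − 2·|P∩Q| = 3 + 34 − 1.5 = 35.50.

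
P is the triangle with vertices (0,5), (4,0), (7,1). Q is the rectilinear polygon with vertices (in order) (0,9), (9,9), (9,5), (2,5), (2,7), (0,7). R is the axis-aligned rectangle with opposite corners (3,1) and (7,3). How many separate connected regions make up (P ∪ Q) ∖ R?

3

(P ∪ Q) ∖ R splits into 3 disjoint pieces (area 1.9, area 3.125, area 32).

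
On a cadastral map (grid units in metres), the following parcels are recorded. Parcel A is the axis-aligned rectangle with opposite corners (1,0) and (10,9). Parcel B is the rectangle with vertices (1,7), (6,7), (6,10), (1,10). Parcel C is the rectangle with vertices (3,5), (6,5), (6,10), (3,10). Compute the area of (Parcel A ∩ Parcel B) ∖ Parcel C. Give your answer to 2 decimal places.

|Parcel A ∩ Parcel B| = 10.
|(Parcel A ∩ Parcel B) ∩ Parcel C| = 6.
|(Parcel A ∩ Parcel B) ∖ Parcel C| = 10 − 6 = 4.00.

4.00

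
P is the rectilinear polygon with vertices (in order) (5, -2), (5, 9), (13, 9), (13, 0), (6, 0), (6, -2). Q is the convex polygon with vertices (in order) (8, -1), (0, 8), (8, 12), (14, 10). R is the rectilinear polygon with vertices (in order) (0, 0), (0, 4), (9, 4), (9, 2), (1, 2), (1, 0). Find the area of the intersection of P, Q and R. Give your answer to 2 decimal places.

7.94

The intersection is the polygon with vertices (5,2.375), (5,4), (9,4), (9,2), (5.333,2).
By the shoelace formula its area is 7.94.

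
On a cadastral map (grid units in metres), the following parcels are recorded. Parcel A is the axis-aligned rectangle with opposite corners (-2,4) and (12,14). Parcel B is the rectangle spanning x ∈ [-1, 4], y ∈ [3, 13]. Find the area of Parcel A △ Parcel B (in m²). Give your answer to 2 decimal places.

100.00

|Parcel A∩Parcel B|: x∈[-1,4], y∈[4,13] → 5·9 = 45.
|Parcel A △ Parcel B| = |Parcel A| + |Parcel B| − 2·|Parcel A∩Parcel B| = 140 + 50 − 90 = 100.00.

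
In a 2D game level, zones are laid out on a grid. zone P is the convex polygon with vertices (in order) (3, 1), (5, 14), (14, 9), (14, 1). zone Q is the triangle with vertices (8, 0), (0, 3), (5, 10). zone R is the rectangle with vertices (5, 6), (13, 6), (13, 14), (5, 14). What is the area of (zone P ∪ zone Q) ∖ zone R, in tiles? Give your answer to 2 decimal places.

|zone P ∪ zone Q| = 120.3838.
|(zone P ∪ zone Q) ∩ zone R| = 46.2222.
|(zone P ∪ zone Q) ∖ zone R| = 120.3838 − 46.2222 = 74.16.

74.16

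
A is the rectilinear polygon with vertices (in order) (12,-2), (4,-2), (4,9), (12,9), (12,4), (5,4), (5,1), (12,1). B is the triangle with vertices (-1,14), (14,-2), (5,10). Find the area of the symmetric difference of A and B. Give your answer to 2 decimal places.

|A| = 67, |B| = 18, |A∩B| = 8.2271.
|A △ B| = |A| + |B| − 2·|A∩B| = 67 + 18 − 16.4542 = 68.55.

68.55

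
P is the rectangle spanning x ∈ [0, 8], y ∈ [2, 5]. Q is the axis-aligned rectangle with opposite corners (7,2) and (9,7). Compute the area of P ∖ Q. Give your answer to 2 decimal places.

|P∩Q|: x∈[7,8], y∈[2,5] → 1·3 = 3.
|P| = 24.
|P ∖ Q| = |P| − |P∩Q| = 24 − 3 = 21.00.

21.00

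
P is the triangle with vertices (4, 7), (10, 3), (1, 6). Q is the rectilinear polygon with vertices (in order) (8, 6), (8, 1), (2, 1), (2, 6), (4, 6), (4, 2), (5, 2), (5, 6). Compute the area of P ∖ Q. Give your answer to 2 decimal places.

4.25

|P| = 9, |P∩Q| = 4.75.
|P ∖ Q| = |P| − |P∩Q| = 9 − 4.75 = 4.25.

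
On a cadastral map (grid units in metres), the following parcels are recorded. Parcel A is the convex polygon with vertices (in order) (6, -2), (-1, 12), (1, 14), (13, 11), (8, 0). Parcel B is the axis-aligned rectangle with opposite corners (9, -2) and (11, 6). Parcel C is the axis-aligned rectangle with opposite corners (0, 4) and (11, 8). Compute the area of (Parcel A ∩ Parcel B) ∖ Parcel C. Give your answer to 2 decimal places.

|Parcel A ∩ Parcel B| = 3.2818.
|(Parcel A ∩ Parcel B) ∩ Parcel C| = 2.5455.
|(Parcel A ∩ Parcel B) ∖ Parcel C| = 3.2818 − 2.5455 = 0.74.

0.74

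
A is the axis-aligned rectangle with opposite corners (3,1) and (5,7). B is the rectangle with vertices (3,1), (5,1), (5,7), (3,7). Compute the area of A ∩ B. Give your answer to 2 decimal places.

|A∩B|: x∈[3,5], y∈[1,7] → 2·6 = 12.

12.00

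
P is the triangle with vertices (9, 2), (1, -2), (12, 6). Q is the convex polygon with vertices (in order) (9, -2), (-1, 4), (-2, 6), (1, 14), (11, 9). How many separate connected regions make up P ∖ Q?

2

P ∖ Q splits into 2 disjoint pieces (area 1.7933, area 1.101).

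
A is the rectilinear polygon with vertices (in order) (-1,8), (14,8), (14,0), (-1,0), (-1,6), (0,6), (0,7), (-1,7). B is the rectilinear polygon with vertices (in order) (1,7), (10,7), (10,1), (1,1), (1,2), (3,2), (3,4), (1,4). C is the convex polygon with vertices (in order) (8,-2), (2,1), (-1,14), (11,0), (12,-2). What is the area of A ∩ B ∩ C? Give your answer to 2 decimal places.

34.33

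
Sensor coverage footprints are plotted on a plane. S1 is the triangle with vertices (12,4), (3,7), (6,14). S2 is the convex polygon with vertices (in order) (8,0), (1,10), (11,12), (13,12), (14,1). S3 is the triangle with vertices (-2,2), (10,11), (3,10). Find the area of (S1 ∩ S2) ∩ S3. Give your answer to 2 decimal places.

11.16

The region (S1 ∩ S2) ∩ S3 is the polygon with vertices (3.038,7.089), (4.37,10.196), (7.974,10.71), (8.483,9.862), (4.154,6.615), (3.13,6.957).
By the shoelace formula its area is 11.16.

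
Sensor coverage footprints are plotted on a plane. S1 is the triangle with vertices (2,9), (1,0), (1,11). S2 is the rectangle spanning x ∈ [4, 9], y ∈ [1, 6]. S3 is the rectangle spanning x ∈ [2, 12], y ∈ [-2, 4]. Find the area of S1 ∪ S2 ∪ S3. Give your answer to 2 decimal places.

By inclusion–exclusion:
Individual areas: |S1| = 5.5, |S2| = 25, |S3| = 60.
|S1∩S2| = 0.
|S1∩S3| = 0.
|S2∩S3|: x∈[4,9], y∈[1,4] → 5·3 = 15.
|S1∩S2∩S3| = 0.
|S1 ∪ S2 ∪ S3| = 90.5 − 15 + 0 = 75.50.

75.50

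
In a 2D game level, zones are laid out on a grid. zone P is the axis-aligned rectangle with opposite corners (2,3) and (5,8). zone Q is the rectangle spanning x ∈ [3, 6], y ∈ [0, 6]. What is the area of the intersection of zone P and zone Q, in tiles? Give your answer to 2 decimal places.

|zone P∩zone Q|: x∈[3,5], y∈[3,6] → 2·3 = 6.

6.00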